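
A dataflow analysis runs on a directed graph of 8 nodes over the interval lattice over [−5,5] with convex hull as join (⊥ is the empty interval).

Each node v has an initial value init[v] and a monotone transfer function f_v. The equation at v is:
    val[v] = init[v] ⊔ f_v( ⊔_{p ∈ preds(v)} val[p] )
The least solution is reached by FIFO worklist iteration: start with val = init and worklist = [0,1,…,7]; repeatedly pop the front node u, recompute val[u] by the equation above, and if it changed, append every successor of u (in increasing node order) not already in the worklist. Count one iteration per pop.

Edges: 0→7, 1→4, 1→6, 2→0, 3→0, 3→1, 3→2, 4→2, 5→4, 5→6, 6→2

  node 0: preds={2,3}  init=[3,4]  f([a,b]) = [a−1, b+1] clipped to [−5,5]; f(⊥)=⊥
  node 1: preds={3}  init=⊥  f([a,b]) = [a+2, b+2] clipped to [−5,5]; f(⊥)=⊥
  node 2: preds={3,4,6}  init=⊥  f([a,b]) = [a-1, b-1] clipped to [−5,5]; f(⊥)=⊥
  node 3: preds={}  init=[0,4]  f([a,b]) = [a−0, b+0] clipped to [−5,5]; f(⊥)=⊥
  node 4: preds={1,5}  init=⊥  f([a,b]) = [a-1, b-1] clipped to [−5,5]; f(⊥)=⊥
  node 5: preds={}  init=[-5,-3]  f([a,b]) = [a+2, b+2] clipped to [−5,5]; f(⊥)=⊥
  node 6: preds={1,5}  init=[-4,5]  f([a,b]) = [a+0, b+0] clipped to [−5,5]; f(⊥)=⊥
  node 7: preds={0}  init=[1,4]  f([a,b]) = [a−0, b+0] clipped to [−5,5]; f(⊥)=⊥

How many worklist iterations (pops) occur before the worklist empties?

Trace (11 dequeues):
  [1] u=0 | in [0,4] | out [-1,5] | prev [3,4] | push {}
  [2] u=1 | in [0,4] | out [2,5] | prev ⊥ | push {}
  [3] u=2 | in [-4,5] | out [-5,4] | prev ⊥ | push {0}
  [4] u=3 | in ⊥ | out [0,4] | ==
  [5] u=4 | in [-5,5] | out [-5,4] | prev ⊥ | push {2}
  [6] u=5 | in ⊥ | out [-5,-3] | ==
  [7] u=6 | in [-5,5] | out [-5,5] | prev [-4,5] | push {}
  [8] u=7 | in [-1,5] | out [-1,5] | prev [1,4] | push {}
  [9] u=0 | in [-5,4] | out [-5,5] | prev [-1,5] | push {7}
  [10] u=2 | in [-5,5] | out [-5,4] | ==
  [11] u=7 | in [-5,5] | out [-5,5] | prev [-1,5] | push {}

Converged values:
  [0] [-5,5]
  [1] [2,5]
  [2] [-5,4]
  [3] [0,4]
  [4] [-5,4]
  [5] [-5,-3]
  [6] [-5,5]
  [7] [-5,5]

11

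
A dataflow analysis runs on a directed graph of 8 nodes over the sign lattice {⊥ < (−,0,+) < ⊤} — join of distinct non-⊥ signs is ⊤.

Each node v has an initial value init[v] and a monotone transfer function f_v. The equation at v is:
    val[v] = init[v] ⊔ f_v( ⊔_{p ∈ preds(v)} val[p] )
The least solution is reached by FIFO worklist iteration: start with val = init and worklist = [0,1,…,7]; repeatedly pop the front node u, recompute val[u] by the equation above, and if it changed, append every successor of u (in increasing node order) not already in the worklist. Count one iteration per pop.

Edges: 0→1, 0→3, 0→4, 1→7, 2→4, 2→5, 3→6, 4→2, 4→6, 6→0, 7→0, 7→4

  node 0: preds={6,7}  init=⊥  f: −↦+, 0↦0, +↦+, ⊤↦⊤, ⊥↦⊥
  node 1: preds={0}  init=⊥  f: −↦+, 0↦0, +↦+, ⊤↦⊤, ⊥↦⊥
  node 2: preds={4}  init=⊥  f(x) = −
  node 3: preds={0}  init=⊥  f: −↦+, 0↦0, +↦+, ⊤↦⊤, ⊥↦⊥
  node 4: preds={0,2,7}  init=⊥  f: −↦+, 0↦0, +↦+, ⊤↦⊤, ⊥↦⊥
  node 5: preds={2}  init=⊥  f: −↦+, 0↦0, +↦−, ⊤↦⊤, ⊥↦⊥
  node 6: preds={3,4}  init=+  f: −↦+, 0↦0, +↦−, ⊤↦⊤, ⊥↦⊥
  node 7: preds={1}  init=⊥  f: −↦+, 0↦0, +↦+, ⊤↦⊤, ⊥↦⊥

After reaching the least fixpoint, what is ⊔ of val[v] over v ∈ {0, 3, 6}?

Trace (17 dequeues):
  [1] u=0 | in + | out + | prev ⊥ | push {}
  [2] u=1 | in + | out + | prev ⊥ | push {}
  [3] u=2 | in ⊥ | out − | prev ⊥ | push {}
  [4] u=3 | in + | out + | prev ⊥ | push {}
  [5] u=4 | in ⊤ | out ⊤ | prev ⊥ | push {2}
  [6] u=5 | in − | out + | prev ⊥ | push {}
  [7] u=6 | in ⊤ | out ⊤ | prev + | push {0}
  [8] u=7 | in + | out + | prev ⊥ | push {4}
  [9] u=2 | in ⊤ | out − | ==
  [10] u=0 | in ⊤ | out ⊤ | prev + | push {1,3}
  [11] u=4 | in ⊤ | out ⊤ | ==
  [12] u=1 | in ⊤ | out ⊤ | prev + | push {7}
  [13] u=3 | in ⊤ | out ⊤ | prev + | push {6}
  [14] u=7 | in ⊤ | out ⊤ | prev + | push {0,4}
  [15] u=6 | in ⊤ | out ⊤ | ==
  [16] u=0 | in ⊤ | out ⊤ | ==
  [17] u=4 | in ⊤ | out ⊤ | ==

Converged values:
  [0] ⊤
  [1] ⊤
  [2] −
  [3] ⊤
  [4] ⊤
  [5] +
  [6] ⊤
  [7] ⊤

⊤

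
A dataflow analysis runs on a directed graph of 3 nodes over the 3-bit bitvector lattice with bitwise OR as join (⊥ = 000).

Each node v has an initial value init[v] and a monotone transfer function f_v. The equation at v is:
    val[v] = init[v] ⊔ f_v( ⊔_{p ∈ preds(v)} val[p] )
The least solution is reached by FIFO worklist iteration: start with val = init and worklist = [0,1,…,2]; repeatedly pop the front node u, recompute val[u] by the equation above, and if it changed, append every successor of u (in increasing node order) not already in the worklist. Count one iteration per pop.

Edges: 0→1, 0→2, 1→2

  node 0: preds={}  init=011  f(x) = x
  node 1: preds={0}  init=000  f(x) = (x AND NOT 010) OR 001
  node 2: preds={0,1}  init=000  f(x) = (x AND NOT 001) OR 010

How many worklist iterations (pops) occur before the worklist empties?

3

Trace (3 dequeues):
  [1] u=0 | in 000 | out 011 | ==
  [2] u=1 | in 011 | out 001 | prev 000 | push {}
  [3] u=2 | in 011 | out 010 | prev 000 | push {}

Converged values:
  [0] 011
  [1] 001
  [2] 010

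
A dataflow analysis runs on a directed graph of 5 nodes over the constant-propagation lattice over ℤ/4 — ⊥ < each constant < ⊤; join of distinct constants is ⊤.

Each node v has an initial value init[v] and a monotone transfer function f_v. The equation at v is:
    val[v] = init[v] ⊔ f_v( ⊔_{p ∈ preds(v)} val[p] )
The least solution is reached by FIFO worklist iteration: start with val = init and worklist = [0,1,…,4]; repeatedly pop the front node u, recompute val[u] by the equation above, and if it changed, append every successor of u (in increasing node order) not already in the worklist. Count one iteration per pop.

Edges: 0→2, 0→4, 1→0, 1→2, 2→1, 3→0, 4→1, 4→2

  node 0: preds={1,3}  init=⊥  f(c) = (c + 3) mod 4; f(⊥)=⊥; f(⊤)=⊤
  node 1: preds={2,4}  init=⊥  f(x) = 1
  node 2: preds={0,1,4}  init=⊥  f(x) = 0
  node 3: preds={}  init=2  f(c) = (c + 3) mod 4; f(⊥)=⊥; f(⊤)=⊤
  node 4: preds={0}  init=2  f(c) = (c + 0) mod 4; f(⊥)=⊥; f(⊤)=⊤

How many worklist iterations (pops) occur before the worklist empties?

Worklist (9 pops):
  #1 pop 0: in=2 → 1 (was ⊥); enqueue []
  #2 pop 1: in=2 → 1 (was ⊥); enqueue [0]
  #3 pop 2: in=⊤ → 0 (was ⊥); enqueue [1]
  #4 pop 3: in=⊥ → 2 (no change)
  #5 pop 4: in=1 → ⊤ (was 2); enqueue [2]
  #6 pop 0: in=⊤ → ⊤ (was 1); enqueue [4]
  #7 pop 1: in=⊤ → 1 (no change)
  #8 pop 2: in=⊤ → 0 (no change)
  #9 pop 4: in=⊤ → ⊤ (no change)

Fixpoint:
  val[0] = ⊤
  val[1] = 1
  val[2] = 0
  val[3] = 2
  val[4] = ⊤

9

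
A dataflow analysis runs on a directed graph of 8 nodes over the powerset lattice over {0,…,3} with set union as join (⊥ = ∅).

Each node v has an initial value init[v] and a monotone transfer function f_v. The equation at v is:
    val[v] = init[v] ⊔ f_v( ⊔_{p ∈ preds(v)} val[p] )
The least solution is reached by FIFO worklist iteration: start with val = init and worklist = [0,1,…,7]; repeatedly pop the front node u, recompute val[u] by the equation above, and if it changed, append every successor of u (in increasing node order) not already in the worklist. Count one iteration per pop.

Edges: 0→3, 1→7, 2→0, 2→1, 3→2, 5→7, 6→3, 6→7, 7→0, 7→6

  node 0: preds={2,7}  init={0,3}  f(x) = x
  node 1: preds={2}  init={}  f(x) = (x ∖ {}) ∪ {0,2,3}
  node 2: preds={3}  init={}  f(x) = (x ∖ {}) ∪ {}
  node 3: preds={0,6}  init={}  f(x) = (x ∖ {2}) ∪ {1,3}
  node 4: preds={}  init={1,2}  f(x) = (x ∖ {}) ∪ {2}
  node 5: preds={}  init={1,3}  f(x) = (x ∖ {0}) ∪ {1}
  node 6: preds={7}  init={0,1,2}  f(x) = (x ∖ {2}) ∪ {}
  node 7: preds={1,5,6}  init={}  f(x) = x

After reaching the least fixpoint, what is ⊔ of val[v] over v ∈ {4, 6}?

Worklist (14 pops):
  #1 pop 0: in={} → {0,3} (no change)
  #2 pop 1: in={} → {0,2,3} (was {}); enqueue []
  #3 pop 2: in={} → {} (no change)
  #4 pop 3: in={0,1,2,3} → {0,1,3} (was {}); enqueue [2]
  #5 pop 4: in={} → {1,2} (no change)
  #6 pop 5: in={} → {1,3} (no change)
  #7 pop 6: in={} → {0,1,2} (no change)
  #8 pop 7: in={0,1,2,3} → {0,1,2,3} (was {}); enqueue [0,6]
  #9 pop 2: in={0,1,3} → {0,1,3} (was {}); enqueue [1]
  #10 pop 0: in={0,1,2,3} → {0,1,2,3} (was {0,3}); enqueue [3]
  #11 pop 6: in={0,1,2,3} → {0,1,2,3} (was {0,1,2}); enqueue [7]
  #12 pop 1: in={0,1,3} → {0,1,2,3} (was {0,2,3}); enqueue []
  #13 pop 3: in={0,1,2,3} → {0,1,3} (no change)
  #14 pop 7: in={0,1,2,3} → {0,1,2,3} (no change)

Fixpoint:
  val[0] = {0,1,2,3}
  val[1] = {0,1,2,3}
  val[2] = {0,1,3}
  val[3] = {0,1,3}
  val[4] = {1,2}
  val[5] = {1,3}
  val[6] = {0,1,2,3}
  val[7] = {0,1,2,3}

{0,1,2,3}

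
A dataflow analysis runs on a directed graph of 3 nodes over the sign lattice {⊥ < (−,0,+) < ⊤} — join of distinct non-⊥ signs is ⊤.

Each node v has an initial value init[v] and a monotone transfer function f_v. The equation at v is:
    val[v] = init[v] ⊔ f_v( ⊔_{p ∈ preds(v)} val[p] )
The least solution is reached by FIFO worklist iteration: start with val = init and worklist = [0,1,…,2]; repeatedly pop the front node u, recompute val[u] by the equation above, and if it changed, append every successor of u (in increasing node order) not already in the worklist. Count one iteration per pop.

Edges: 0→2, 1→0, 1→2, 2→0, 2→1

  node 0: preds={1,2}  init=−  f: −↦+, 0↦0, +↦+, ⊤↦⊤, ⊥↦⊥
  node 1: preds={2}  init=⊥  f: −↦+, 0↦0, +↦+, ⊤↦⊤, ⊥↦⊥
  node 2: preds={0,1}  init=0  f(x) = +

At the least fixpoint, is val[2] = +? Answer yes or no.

no

Worklist (7 pops):
  #1 pop 0: in=0 → ⊤ (was −); enqueue []
  #2 pop 1: in=0 → 0 (was ⊥); enqueue [0]
  #3 pop 2: in=⊤ → ⊤ (was 0); enqueue [1]
  #4 pop 0: in=⊤ → ⊤ (no change)
  #5 pop 1: in=⊤ → ⊤ (was 0); enqueue [0,2]
  #6 pop 0: in=⊤ → ⊤ (no change)
  #7 pop 2: in=⊤ → ⊤ (no change)

Fixpoint:
  val[0] = ⊤
  val[1] = ⊤
  val[2] = ⊤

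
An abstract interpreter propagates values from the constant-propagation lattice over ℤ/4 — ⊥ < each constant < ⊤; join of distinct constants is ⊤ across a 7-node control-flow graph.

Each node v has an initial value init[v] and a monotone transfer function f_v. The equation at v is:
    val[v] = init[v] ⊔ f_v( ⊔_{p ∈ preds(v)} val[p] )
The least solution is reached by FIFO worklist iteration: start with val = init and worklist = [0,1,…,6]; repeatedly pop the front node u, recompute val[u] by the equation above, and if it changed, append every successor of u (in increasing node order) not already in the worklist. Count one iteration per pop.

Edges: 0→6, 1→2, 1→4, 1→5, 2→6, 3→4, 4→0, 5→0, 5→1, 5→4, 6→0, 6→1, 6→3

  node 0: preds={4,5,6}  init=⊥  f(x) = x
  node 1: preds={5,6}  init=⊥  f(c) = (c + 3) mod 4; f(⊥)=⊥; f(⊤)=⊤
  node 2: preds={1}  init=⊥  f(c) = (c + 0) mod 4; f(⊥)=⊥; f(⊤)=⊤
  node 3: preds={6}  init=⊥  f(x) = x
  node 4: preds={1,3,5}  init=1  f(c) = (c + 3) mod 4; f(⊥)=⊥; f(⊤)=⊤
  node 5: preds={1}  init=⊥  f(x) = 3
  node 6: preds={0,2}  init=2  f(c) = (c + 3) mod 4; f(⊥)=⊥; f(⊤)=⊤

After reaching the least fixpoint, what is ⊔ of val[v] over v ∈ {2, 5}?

⊤

Worklist (15 pops):
  #1 pop 0: in=⊤ → ⊤ (was ⊥); enqueue []
  #2 pop 1: in=2 → 1 (was ⊥); enqueue []
  #3 pop 2: in=1 → 1 (was ⊥); enqueue []
  #4 pop 3: in=2 → 2 (was ⊥); enqueue []
  #5 pop 4: in=⊤ → ⊤ (was 1); enqueue [0]
  #6 pop 5: in=1 → 3 (was ⊥); enqueue [1,4]
  #7 pop 6: in=⊤ → ⊤ (was 2); enqueue [3]
  #8 pop 0: in=⊤ → ⊤ (no change)
  #9 pop 1: in=⊤ → ⊤ (was 1); enqueue [2,5]
  #10 pop 4: in=⊤ → ⊤ (no change)
  #11 pop 3: in=⊤ → ⊤ (was 2); enqueue [4]
  #12 pop 2: in=⊤ → ⊤ (was 1); enqueue [6]
  #13 pop 5: in=⊤ → 3 (no change)
  #14 pop 4: in=⊤ → ⊤ (no change)
  #15 pop 6: in=⊤ → ⊤ (no change)

Fixpoint:
  val[0] = ⊤
  val[1] = ⊤
  val[2] = ⊤
  val[3] = ⊤
  val[4] = ⊤
  val[5] = 3
  val[6] = ⊤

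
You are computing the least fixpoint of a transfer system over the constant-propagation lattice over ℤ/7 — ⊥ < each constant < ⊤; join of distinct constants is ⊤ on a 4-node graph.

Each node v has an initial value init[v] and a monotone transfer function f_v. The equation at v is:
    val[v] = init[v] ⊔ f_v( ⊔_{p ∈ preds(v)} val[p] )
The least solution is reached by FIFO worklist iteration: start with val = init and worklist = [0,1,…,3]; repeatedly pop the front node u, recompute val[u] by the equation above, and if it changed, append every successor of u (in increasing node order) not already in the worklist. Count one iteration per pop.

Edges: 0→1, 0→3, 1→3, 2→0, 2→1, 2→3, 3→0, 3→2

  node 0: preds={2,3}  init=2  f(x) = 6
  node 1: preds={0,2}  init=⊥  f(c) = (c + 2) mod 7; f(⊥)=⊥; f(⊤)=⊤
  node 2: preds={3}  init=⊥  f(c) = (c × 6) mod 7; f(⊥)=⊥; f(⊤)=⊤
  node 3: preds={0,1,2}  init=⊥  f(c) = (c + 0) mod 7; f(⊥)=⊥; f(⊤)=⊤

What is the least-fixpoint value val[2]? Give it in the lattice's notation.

Trace (9 dequeues):
  [1] u=0 | in ⊥ | out ⊤ | prev 2 | push {}
  [2] u=1 | in ⊤ | out ⊤ | prev ⊥ | push {}
  [3] u=2 | in ⊥ | out ⊥ | ==
  [4] u=3 | in ⊤ | out ⊤ | prev ⊥ | push {0,2}
  [5] u=0 | in ⊤ | out ⊤ | ==
  [6] u=2 | in ⊤ | out ⊤ | prev ⊥ | push {0,1,3}
  [7] u=0 | in ⊤ | out ⊤ | ==
  [8] u=1 | in ⊤ | out ⊤ | ==
  [9] u=3 | in ⊤ | out ⊤ | ==

Converged values:
  [0] ⊤
  [1] ⊤
  [2] ⊤
  [3] ⊤

⊤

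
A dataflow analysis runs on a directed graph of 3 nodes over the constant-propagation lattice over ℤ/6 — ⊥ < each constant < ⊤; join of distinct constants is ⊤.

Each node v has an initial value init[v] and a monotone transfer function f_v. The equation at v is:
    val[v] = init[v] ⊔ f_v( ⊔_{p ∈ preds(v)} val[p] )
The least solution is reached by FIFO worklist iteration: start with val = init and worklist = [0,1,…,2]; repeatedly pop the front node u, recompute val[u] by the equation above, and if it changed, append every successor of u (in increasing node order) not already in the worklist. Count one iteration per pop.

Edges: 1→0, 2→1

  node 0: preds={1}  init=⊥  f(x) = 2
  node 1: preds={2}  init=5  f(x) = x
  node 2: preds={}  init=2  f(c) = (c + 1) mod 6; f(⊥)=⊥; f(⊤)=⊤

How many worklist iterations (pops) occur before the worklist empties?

4

Worklist (4 pops):
  #1 pop 0: in=5 → 2 (was ⊥); enqueue []
  #2 pop 1: in=2 → ⊤ (was 5); enqueue [0]
  #3 pop 2: in=⊥ → 2 (no change)
  #4 pop 0: in=⊤ → 2 (no change)

Fixpoint:
  val[0] = 2
  val[1] = ⊤
  val[2] = 2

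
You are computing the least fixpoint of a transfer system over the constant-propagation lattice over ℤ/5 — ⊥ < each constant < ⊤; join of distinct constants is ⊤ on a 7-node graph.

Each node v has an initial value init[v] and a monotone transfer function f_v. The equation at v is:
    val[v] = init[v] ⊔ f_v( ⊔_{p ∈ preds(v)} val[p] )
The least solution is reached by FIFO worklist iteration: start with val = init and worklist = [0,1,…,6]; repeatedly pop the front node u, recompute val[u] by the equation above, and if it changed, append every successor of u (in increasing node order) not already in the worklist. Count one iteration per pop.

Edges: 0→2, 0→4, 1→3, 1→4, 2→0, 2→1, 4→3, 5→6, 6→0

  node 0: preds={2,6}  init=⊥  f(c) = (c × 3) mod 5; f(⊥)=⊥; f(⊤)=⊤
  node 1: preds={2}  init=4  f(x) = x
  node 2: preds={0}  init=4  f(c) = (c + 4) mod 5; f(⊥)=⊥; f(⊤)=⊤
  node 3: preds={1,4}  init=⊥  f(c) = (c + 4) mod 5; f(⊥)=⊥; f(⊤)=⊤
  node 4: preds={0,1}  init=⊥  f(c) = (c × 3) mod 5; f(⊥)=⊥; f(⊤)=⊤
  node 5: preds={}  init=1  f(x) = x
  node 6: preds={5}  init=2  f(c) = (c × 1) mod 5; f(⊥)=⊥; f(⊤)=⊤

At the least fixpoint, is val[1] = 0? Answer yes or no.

Worklist (11 pops):
  #1 pop 0: in=⊤ → ⊤ (was ⊥); enqueue []
  #2 pop 1: in=4 → 4 (no change)
  #3 pop 2: in=⊤ → ⊤ (was 4); enqueue [0,1]
  #4 pop 3: in=4 → 3 (was ⊥); enqueue []
  #5 pop 4: in=⊤ → ⊤ (was ⊥); enqueue [3]
  #6 pop 5: in=⊥ → 1 (no change)
  #7 pop 6: in=1 → ⊤ (was 2); enqueue []
  #8 pop 0: in=⊤ → ⊤ (no change)
  #9 pop 1: in=⊤ → ⊤ (was 4); enqueue [4]
  #10 pop 3: in=⊤ → ⊤ (was 3); enqueue []
  #11 pop 4: in=⊤ → ⊤ (no change)

Fixpoint:
  val[0] = ⊤
  val[1] = ⊤
  val[2] = ⊤
  val[3] = ⊤
  val[4] = ⊤
  val[5] = 1
  val[6] = ⊤

no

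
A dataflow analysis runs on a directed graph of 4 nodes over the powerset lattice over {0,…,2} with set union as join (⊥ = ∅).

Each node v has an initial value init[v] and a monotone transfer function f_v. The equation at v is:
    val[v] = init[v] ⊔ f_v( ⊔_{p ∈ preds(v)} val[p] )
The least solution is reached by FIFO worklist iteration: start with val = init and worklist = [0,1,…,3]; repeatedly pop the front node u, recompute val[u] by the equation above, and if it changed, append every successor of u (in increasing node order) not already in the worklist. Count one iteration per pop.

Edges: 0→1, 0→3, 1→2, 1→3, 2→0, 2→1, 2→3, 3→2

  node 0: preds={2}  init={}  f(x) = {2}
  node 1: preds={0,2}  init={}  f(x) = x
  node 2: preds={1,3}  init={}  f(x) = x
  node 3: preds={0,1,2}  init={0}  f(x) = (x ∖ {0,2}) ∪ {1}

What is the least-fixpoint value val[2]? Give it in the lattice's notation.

Worklist (12 pops):
  #1 pop 0: in={} → {2} (was {}); enqueue []
  #2 pop 1: in={2} → {2} (was {}); enqueue []
  #3 pop 2: in={0,2} → {0,2} (was {}); enqueue [0,1]
  #4 pop 3: in={0,2} → {0,1} (was {0}); enqueue [2]
  #5 pop 0: in={0,2} → {2} (no change)
  #6 pop 1: in={0,2} → {0,2} (was {2}); enqueue [3]
  #7 pop 2: in={0,1,2} → {0,1,2} (was {0,2}); enqueue [0,1]
  #8 pop 3: in={0,1,2} → {0,1} (no change)
  #9 pop 0: in={0,1,2} → {2} (no change)
  #10 pop 1: in={0,1,2} → {0,1,2} (was {0,2}); enqueue [2,3]
  #11 pop 2: in={0,1,2} → {0,1,2} (no change)
  #12 pop 3: in={0,1,2} → {0,1} (no change)

Fixpoint:
  val[0] = {2}
  val[1] = {0,1,2}
  val[2] = {0,1,2}
  val[3] = {0,1}

{0,1,2}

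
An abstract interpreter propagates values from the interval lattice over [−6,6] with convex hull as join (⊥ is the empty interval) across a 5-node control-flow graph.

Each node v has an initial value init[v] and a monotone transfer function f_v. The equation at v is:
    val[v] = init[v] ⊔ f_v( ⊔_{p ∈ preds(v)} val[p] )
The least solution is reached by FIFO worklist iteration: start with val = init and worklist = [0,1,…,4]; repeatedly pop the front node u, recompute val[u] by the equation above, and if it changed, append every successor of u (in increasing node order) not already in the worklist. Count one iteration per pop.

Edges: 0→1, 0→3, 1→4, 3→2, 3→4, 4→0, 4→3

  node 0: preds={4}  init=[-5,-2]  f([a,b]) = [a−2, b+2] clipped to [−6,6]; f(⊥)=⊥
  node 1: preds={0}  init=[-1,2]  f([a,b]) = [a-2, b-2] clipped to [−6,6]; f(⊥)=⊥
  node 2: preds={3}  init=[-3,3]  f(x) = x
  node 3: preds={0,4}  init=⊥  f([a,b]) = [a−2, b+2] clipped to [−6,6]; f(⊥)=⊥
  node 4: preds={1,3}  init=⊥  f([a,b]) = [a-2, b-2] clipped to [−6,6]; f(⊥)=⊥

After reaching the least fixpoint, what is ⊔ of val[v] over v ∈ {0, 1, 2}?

[-6,6]

Iteration log — 20 steps:
  step 1. node 0  ⊔preds=⊥  new=[-5,-2]  stable
  step 2. node 1  ⊔preds=[-5,-2]  new=[-6,2]  old=[-1,2]  +wl: 
  step 3. node 2  ⊔preds=⊥  new=[-3,3]  stable
  step 4. node 3  ⊔preds=[-5,-2]  new=[-6,0]  old=⊥  +wl: 2
  step 5. node 4  ⊔preds=[-6,2]  new=[-6,0]  old=⊥  +wl: 0,3
  step 6. node 2  ⊔preds=[-6,0]  new=[-6,3]  old=[-3,3]  +wl: 
  step 7. node 0  ⊔preds=[-6,0]  new=[-6,2]  old=[-5,-2]  +wl: 1
  step 8. node 3  ⊔preds=[-6,2]  new=[-6,4]  old=[-6,0]  +wl: 2,4
  step 9. node 1  ⊔preds=[-6,2]  new=[-6,2]  stable
  step 10. node 2  ⊔preds=[-6,4]  new=[-6,4]  old=[-6,3]  +wl: 
  step 11. node 4  ⊔preds=[-6,4]  new=[-6,2]  old=[-6,0]  +wl: 0,3
  step 12. node 0  ⊔preds=[-6,2]  new=[-6,4]  old=[-6,2]  +wl: 1
  step 13. node 3  ⊔preds=[-6,4]  new=[-6,6]  old=[-6,4]  +wl: 2,4
  step 14. node 1  ⊔preds=[-6,4]  new=[-6,2]  stable
  step 15. node 2  ⊔preds=[-6,6]  new=[-6,6]  old=[-6,4]  +wl: 
  step 16. node 4  ⊔preds=[-6,6]  new=[-6,4]  old=[-6,2]  +wl: 0,3
  step 17. node 0  ⊔preds=[-6,4]  new=[-6,6]  old=[-6,4]  +wl: 1
  step 18. node 3  ⊔preds=[-6,6]  new=[-6,6]  stable
  step 19. node 1  ⊔preds=[-6,6]  new=[-6,4]  old=[-6,2]  +wl: 4
  step 20. node 4  ⊔preds=[-6,6]  new=[-6,4]  stable

Least fixpoint reached:
  node 0: [-6,6]
  node 1: [-6,4]
  node 2: [-6,6]
  node 3: [-6,6]
  node 4: [-6,4]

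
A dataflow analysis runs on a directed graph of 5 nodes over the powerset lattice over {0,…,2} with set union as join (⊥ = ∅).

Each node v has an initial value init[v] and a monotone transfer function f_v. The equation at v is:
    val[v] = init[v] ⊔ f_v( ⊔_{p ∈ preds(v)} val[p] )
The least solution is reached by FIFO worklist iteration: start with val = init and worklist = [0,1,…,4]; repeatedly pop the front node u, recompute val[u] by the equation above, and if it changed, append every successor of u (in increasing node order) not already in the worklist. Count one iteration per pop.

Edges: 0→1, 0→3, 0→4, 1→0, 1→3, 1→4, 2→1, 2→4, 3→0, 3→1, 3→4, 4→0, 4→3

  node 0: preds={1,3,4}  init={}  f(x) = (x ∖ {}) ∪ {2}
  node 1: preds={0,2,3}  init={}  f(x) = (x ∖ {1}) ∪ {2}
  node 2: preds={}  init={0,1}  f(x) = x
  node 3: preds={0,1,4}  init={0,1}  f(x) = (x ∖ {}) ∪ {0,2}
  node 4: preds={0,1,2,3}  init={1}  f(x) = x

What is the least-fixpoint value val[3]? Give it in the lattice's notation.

Iteration log — 8 steps:
  step 1. node 0  ⊔preds={0,1}  new={0,1,2}  old={}  +wl: 
  step 2. node 1  ⊔preds={0,1,2}  new={0,2}  old={}  +wl: 0
  step 3. node 2  ⊔preds={}  new={0,1}  stable
  step 4. node 3  ⊔preds={0,1,2}  new={0,1,2}  old={0,1}  +wl: 1
  step 5. node 4  ⊔preds={0,1,2}  new={0,1,2}  old={1}  +wl: 3
  step 6. node 0  ⊔preds={0,1,2}  new={0,1,2}  stable
  step 7. node 1  ⊔preds={0,1,2}  new={0,2}  stable
  step 8. node 3  ⊔preds={0,1,2}  new={0,1,2}  stable

Least fixpoint reached:
  node 0: {0,1,2}
  node 1: {0,2}
  node 2: {0,1}
  node 3: {0,1,2}
  node 4: {0,1,2}

{0,1,2}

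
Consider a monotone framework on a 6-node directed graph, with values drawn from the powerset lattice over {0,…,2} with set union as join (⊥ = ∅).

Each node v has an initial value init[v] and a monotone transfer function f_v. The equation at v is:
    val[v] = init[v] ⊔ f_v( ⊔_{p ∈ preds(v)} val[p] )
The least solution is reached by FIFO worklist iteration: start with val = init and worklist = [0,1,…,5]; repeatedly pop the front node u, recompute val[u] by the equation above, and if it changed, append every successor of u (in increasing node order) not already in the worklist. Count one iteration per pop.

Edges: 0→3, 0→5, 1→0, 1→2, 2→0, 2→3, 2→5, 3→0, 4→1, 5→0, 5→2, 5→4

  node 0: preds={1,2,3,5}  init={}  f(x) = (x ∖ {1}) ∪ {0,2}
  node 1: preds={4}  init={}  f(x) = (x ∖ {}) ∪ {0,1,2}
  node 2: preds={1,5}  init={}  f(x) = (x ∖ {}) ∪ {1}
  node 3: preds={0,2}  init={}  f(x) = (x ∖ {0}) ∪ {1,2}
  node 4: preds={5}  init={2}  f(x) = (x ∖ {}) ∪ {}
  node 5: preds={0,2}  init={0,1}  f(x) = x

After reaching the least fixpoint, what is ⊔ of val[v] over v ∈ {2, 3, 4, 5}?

{0,1,2}

Iteration log — 10 steps:
  step 1. node 0  ⊔preds={0,1}  new={0,2}  old={}  +wl: 
  step 2. node 1  ⊔preds={2}  new={0,1,2}  old={}  +wl: 0
  step 3. node 2  ⊔preds={0,1,2}  new={0,1,2}  old={}  +wl: 
  step 4. node 3  ⊔preds={0,1,2}  new={1,2}  old={}  +wl: 
  step 5. node 4  ⊔preds={0,1}  new={0,1,2}  old={2}  +wl: 1
  step 6. node 5  ⊔preds={0,1,2}  new={0,1,2}  old={0,1}  +wl: 2,4
  step 7. node 0  ⊔preds={0,1,2}  new={0,2}  stable
  step 8. node 1  ⊔preds={0,1,2}  new={0,1,2}  stable
  step 9. node 2  ⊔preds={0,1,2}  new={0,1,2}  stable
  step 10. node 4  ⊔preds={0,1,2}  new={0,1,2}  stable

Least fixpoint reached:
  node 0: {0,2}
  node 1: {0,1,2}
  node 2: {0,1,2}
  node 3: {1,2}
  node 4: {0,1,2}
  node 5: {0,1,2}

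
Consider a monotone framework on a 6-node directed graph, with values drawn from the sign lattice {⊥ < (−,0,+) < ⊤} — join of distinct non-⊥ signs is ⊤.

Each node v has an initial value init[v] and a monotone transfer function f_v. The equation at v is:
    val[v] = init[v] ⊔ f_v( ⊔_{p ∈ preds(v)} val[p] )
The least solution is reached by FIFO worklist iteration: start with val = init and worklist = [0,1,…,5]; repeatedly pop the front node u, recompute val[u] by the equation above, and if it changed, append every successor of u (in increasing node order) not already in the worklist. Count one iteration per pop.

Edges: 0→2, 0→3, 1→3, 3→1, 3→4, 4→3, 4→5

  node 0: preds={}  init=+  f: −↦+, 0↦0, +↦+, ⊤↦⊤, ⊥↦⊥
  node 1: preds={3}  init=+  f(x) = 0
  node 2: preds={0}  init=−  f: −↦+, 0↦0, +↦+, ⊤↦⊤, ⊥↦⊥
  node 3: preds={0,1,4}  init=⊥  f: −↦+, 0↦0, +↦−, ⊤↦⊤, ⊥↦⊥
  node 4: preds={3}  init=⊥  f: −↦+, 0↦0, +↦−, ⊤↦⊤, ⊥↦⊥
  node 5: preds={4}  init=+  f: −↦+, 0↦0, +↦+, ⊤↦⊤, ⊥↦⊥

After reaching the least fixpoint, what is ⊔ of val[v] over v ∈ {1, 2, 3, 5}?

Iteration log — 8 steps:
  step 1. node 0  ⊔preds=⊥  new=+  stable
  step 2. node 1  ⊔preds=⊥  new=⊤  old=+  +wl: 
  step 3. node 2  ⊔preds=+  new=⊤  old=−  +wl: 
  step 4. node 3  ⊔preds=⊤  new=⊤  old=⊥  +wl: 1
  step 5. node 4  ⊔preds=⊤  new=⊤  old=⊥  +wl: 3
  step 6. node 5  ⊔preds=⊤  new=⊤  old=+  +wl: 
  step 7. node 1  ⊔preds=⊤  new=⊤  stable
  step 8. node 3  ⊔preds=⊤  new=⊤  stable

Least fixpoint reached:
  node 0: +
  node 1: ⊤
  node 2: ⊤
  node 3: ⊤
  node 4: ⊤
  node 5: ⊤

⊤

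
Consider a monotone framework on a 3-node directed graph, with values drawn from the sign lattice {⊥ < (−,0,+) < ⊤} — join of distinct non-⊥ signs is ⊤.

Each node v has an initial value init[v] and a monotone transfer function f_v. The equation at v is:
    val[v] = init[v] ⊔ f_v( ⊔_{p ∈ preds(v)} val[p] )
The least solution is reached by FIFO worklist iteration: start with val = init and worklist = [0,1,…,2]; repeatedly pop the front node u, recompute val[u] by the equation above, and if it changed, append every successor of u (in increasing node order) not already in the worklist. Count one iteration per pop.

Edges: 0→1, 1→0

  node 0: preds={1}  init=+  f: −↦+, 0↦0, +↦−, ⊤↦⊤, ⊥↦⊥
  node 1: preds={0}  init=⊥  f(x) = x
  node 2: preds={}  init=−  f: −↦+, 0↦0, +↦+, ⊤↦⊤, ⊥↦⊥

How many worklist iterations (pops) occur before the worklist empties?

6

Worklist (6 pops):
  #1 pop 0: in=⊥ → + (no change)
  #2 pop 1: in=+ → + (was ⊥); enqueue [0]
  #3 pop 2: in=⊥ → − (no change)
  #4 pop 0: in=+ → ⊤ (was +); enqueue [1]
  #5 pop 1: in=⊤ → ⊤ (was +); enqueue [0]
  #6 pop 0: in=⊤ → ⊤ (no change)

Fixpoint:
  val[0] = ⊤
  val[1] = ⊤
  val[2] = −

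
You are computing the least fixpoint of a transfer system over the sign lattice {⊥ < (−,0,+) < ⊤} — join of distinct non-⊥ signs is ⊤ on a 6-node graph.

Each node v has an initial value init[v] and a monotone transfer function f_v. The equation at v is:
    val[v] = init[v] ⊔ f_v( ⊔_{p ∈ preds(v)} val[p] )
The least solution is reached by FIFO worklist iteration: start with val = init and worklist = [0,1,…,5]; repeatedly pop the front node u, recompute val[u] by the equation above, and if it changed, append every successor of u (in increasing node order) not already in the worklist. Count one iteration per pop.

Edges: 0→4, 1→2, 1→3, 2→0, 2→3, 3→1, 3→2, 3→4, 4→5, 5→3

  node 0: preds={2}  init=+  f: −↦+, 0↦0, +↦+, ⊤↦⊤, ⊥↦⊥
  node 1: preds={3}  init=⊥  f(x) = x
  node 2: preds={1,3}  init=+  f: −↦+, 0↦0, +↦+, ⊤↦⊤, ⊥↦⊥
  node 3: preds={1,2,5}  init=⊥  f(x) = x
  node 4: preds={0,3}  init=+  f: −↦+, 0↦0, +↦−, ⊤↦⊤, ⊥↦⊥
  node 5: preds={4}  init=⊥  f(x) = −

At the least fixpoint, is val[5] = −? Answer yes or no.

Iteration log — 15 steps:
  step 1. node 0  ⊔preds=+  new=+  stable
  step 2. node 1  ⊔preds=⊥  new=⊥  stable
  step 3. node 2  ⊔preds=⊥  new=+  stable
  step 4. node 3  ⊔preds=+  new=+  old=⊥  +wl: 1,2
  step 5. node 4  ⊔preds=+  new=⊤  old=+  +wl: 
  step 6. node 5  ⊔preds=⊤  new=−  old=⊥  +wl: 3
  step 7. node 1  ⊔preds=+  new=+  old=⊥  +wl: 
  step 8. node 2  ⊔preds=+  new=+  stable
  step 9. node 3  ⊔preds=⊤  new=⊤  old=+  +wl: 1,2,4
  step 10. node 1  ⊔preds=⊤  new=⊤  old=+  +wl: 3
  step 11. node 2  ⊔preds=⊤  new=⊤  old=+  +wl: 0
  step 12. node 4  ⊔preds=⊤  new=⊤  stable
  step 13. node 3  ⊔preds=⊤  new=⊤  stable
  step 14. node 0  ⊔preds=⊤  new=⊤  old=+  +wl: 4
  step 15. node 4  ⊔preds=⊤  new=⊤  stable

Least fixpoint reached:
  node 0: ⊤
  node 1: ⊤
  node 2: ⊤
  node 3: ⊤
  node 4: ⊤
  node 5: −

yes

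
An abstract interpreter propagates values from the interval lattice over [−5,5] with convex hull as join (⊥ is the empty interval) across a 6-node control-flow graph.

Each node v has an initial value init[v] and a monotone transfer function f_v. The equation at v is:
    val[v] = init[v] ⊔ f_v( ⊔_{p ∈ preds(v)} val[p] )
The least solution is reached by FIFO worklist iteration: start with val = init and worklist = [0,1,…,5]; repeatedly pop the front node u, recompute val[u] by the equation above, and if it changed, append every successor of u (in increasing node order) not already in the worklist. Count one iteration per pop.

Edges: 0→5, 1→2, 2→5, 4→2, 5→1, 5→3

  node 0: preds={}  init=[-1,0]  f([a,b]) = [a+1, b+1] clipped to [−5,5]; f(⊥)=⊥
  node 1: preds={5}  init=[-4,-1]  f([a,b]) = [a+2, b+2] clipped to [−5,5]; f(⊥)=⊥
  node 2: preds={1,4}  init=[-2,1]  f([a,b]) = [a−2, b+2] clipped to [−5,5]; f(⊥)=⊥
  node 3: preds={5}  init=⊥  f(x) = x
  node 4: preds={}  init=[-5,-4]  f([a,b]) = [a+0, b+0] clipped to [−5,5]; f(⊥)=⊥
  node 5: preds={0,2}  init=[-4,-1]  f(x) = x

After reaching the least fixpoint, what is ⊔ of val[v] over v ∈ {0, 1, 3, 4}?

[-5,5]

Worklist (12 pops):
  #1 pop 0: in=⊥ → [-1,0] (no change)
  #2 pop 1: in=[-4,-1] → [-4,1] (was [-4,-1]); enqueue []
  #3 pop 2: in=[-5,1] → [-5,3] (was [-2,1]); enqueue []
  #4 pop 3: in=[-4,-1] → [-4,-1] (was ⊥); enqueue []
  #5 pop 4: in=⊥ → [-5,-4] (no change)
  #6 pop 5: in=[-5,3] → [-5,3] (was [-4,-1]); enqueue [1,3]
  #7 pop 1: in=[-5,3] → [-4,5] (was [-4,1]); enqueue [2]
  #8 pop 3: in=[-5,3] → [-5,3] (was [-4,-1]); enqueue []
  #9 pop 2: in=[-5,5] → [-5,5] (was [-5,3]); enqueue [5]
  #10 pop 5: in=[-5,5] → [-5,5] (was [-5,3]); enqueue [1,3]
  #11 pop 1: in=[-5,5] → [-4,5] (no change)
  #12 pop 3: in=[-5,5] → [-5,5] (was [-5,3]); enqueue []

Fixpoint:
  val[0] = [-1,0]
  val[1] = [-4,5]
  val[2] = [-5,5]
  val[3] = [-5,5]
  val[4] = [-5,-4]
  val[5] = [-5,5]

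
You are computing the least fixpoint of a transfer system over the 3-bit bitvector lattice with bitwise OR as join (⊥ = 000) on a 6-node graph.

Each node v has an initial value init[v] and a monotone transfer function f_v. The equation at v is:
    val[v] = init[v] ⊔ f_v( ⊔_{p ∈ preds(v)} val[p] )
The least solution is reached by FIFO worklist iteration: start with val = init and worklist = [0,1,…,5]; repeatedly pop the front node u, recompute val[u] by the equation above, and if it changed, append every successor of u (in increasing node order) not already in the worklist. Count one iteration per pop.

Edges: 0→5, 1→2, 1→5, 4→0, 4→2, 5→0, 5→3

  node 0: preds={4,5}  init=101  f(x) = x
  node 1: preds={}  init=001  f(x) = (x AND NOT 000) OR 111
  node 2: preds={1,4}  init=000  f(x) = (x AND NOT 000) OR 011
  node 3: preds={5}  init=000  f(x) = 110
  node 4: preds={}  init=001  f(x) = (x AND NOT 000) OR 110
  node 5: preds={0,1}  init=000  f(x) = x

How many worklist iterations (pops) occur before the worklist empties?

10

Worklist (10 pops):
  #1 pop 0: in=001 → 101 (no change)
  #2 pop 1: in=000 → 111 (was 001); enqueue []
  #3 pop 2: in=111 → 111 (was 000); enqueue []
  #4 pop 3: in=000 → 110 (was 000); enqueue []
  #5 pop 4: in=000 → 111 (was 001); enqueue [0,2]
  #6 pop 5: in=111 → 111 (was 000); enqueue [3]
  #7 pop 0: in=111 → 111 (was 101); enqueue [5]
  #8 pop 2: in=111 → 111 (no change)
  #9 pop 3: in=111 → 110 (no change)
  #10 pop 5: in=111 → 111 (no change)

Fixpoint:
  val[0] = 111
  val[1] = 111
  val[2] = 111
  val[3] = 110
  val[4] = 111
  val[5] = 111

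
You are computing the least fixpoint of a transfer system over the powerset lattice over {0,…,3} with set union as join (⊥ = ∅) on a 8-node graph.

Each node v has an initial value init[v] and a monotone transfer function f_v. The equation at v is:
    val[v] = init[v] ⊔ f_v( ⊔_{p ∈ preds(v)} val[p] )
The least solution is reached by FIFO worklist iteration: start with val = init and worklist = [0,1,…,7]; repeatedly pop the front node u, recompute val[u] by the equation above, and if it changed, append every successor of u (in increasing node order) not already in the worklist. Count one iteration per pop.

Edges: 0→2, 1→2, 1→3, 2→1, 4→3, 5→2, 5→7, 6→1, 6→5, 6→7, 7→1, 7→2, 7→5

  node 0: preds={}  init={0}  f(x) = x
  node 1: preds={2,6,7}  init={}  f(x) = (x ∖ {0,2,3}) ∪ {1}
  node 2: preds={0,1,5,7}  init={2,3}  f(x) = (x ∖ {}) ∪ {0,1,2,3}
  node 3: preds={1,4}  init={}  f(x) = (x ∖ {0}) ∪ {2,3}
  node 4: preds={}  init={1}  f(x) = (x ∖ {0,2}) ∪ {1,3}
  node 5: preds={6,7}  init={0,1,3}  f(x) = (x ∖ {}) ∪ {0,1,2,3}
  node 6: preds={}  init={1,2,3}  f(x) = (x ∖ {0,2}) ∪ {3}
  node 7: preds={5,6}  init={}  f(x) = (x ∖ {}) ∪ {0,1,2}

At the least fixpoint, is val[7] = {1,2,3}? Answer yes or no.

Trace (12 dequeues):
  [1] u=0 | in {} | out {0} | ==
  [2] u=1 | in {1,2,3} | out {1} | prev {} | push {}
  [3] u=2 | in {0,1,3} | out {0,1,2,3} | prev {2,3} | push {1}
  [4] u=3 | in {1} | out {1,2,3} | prev {} | push {}
  [5] u=4 | in {} | out {1,3} | prev {1} | push {3}
  [6] u=5 | in {1,2,3} | out {0,1,2,3} | prev {0,1,3} | push {2}
  [7] u=6 | in {} | out {1,2,3} | ==
  [8] u=7 | in {0,1,2,3} | out {0,1,2,3} | prev {} | push {5}
  [9] u=1 | in {0,1,2,3} | out {1} | ==
  [10] u=3 | in {1,3} | out {1,2,3} | ==
  [11] u=2 | in {0,1,2,3} | out {0,1,2,3} | ==
  [12] u=5 | in {0,1,2,3} | out {0,1,2,3} | ==

Converged values:
  [0] {0}
  [1] {1}
  [2] {0,1,2,3}
  [3] {1,2,3}
  [4] {1,3}
  [5] {0,1,2,3}
  [6] {1,2,3}
  [7] {0,1,2,3}

no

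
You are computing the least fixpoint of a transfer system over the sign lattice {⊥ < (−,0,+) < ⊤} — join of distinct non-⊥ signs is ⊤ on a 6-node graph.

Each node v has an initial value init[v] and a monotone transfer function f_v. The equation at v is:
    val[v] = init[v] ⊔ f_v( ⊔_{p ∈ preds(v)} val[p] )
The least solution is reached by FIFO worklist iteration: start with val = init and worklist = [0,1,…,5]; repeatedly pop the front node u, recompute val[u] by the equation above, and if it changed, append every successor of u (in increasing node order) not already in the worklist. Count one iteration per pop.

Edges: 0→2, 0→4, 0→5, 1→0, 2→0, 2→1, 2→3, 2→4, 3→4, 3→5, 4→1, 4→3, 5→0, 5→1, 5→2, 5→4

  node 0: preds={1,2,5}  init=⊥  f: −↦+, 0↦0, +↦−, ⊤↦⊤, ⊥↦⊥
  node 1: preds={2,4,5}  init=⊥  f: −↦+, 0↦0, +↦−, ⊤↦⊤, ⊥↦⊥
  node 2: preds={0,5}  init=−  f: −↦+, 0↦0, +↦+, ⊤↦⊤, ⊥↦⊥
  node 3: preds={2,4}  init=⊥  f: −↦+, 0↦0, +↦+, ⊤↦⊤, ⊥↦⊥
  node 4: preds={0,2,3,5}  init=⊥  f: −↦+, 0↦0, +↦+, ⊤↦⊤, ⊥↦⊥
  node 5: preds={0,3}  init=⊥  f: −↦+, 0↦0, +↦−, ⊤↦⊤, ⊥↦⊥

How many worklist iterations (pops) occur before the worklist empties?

Trace (13 dequeues):
  [1] u=0 | in − | out + | prev ⊥ | push {}
  [2] u=1 | in − | out + | prev ⊥ | push {0}
  [3] u=2 | in + | out ⊤ | prev − | push {1}
  [4] u=3 | in ⊤ | out ⊤ | prev ⊥ | push {}
  [5] u=4 | in ⊤ | out ⊤ | prev ⊥ | push {3}
  [6] u=5 | in ⊤ | out ⊤ | prev ⊥ | push {2,4}
  [7] u=0 | in ⊤ | out ⊤ | prev + | push {5}
  [8] u=1 | in ⊤ | out ⊤ | prev + | push {0}
  [9] u=3 | in ⊤ | out ⊤ | ==
  [10] u=2 | in ⊤ | out ⊤ | ==
  [11] u=4 | in ⊤ | out ⊤ | ==
  [12] u=5 | in ⊤ | out ⊤ | ==
  [13] u=0 | in ⊤ | out ⊤ | ==

Converged values:
  [0] ⊤
  [1] ⊤
  [2] ⊤
  [3] ⊤
  [4] ⊤
  [5] ⊤

13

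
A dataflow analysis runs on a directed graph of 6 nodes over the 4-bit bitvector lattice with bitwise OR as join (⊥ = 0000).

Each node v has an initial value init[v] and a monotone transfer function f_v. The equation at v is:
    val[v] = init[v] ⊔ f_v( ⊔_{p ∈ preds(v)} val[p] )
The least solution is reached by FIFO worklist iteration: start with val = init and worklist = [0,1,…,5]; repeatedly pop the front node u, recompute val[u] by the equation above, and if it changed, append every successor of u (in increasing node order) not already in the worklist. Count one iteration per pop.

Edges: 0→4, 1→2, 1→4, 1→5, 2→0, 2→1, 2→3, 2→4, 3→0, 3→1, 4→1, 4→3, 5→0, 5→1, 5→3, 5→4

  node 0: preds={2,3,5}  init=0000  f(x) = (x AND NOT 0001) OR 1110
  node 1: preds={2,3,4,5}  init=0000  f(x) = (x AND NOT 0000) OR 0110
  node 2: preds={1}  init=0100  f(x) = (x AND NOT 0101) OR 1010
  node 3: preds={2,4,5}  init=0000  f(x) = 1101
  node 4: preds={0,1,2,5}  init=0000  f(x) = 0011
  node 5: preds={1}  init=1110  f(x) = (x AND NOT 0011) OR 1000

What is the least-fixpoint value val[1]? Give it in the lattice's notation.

Trace (12 dequeues):
  [1] u=0 | in 1110 | out 1110 | prev 0000 | push {}
  [2] u=1 | in 1110 | out 1110 | prev 0000 | push {}
  [3] u=2 | in 1110 | out 1110 | prev 0100 | push {0,1}
  [4] u=3 | in 1110 | out 1101 | prev 0000 | push {}
  [5] u=4 | in 1110 | out 0011 | prev 0000 | push {3}
  [6] u=5 | in 1110 | out 1110 | ==
  [7] u=0 | in 1111 | out 1110 | ==
  [8] u=1 | in 1111 | out 1111 | prev 1110 | push {2,4,5}
  [9] u=3 | in 1111 | out 1101 | ==
  [10] u=2 | in 1111 | out 1110 | ==
  [11] u=4 | in 1111 | out 0011 | ==
  [12] u=5 | in 1111 | out 1110 | ==

Converged values:
  [0] 1110
  [1] 1111
  [2] 1110
  [3] 1101
  [4] 0011
  [5] 1110

1111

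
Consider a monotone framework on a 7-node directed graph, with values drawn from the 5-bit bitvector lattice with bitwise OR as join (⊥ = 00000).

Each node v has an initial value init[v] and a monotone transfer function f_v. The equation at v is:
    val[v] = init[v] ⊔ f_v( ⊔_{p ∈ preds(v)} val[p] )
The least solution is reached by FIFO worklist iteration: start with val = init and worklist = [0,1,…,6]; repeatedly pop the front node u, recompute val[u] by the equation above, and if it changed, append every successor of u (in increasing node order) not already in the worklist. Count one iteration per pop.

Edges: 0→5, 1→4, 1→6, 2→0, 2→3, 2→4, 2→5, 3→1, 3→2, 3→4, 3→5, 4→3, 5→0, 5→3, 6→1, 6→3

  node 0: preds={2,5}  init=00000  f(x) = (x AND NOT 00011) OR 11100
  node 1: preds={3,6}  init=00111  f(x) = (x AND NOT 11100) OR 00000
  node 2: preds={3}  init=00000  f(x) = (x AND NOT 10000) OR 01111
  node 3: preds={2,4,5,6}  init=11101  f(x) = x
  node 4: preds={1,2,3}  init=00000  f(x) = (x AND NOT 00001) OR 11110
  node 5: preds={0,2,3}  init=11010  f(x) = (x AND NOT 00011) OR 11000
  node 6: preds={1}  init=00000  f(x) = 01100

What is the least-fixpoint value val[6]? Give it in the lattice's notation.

Iteration log — 11 steps:
  step 1. node 0  ⊔preds=11010  new=11100  old=00000  +wl: 
  step 2. node 1  ⊔preds=11101  new=00111  stable
  step 3. node 2  ⊔preds=11101  new=01111  old=00000  +wl: 0
  step 4. node 3  ⊔preds=11111  new=11111  old=11101  +wl: 1,2
  step 5. node 4  ⊔preds=11111  new=11110  old=00000  +wl: 3
  step 6. node 5  ⊔preds=11111  new=11110  old=11010  +wl: 
  step 7. node 6  ⊔preds=00111  new=01100  old=00000  +wl: 
  step 8. node 0  ⊔preds=11111  new=11100  stable
  step 9. node 1  ⊔preds=11111  new=00111  stable
  step 10. node 2  ⊔preds=11111  new=01111  stable
  step 11. node 3  ⊔preds=11111  new=11111  stable

Least fixpoint reached:
  node 0: 11100
  node 1: 00111
  node 2: 01111
  node 3: 11111
  node 4: 11110
  node 5: 11110
  node 6: 01100

01100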